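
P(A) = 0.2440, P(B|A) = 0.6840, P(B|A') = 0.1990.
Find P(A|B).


P(B) = P(B|A)*P(A) + P(B|A')*P(A')
= 0.6840*0.2440 + 0.1990*0.7560
= 0.166896 + 0.150444 = 0.317340
P(A|B) = 0.166896/0.317340 = 0.5259

P(A|B) = 0.5259


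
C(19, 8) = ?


C(19,8) = 19!/(8! × 11!)
= 121645100408832000/(40320 × 39916800)
= 75582

C(19,8) = 75582


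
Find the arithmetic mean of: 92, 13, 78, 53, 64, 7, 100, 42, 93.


Sum = 92 + 13 + 78 + 53 + 64 + 7 + 100 + 42 + 93 = 542
n = 9
Mean = 542/9 = 60.2222

Mean = 60.2222


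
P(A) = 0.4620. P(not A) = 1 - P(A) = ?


P(not A) = 1 - 0.4620 = 0.5380

P(not A) = 0.5380


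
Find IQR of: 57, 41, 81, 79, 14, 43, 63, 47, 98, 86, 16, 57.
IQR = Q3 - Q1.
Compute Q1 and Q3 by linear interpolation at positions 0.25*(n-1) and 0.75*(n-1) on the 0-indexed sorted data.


Sorted: 14, 16, 41, 43, 47, 57, 57, 63, 79, 81, 86, 98
Q1 (25th %ile) = 42.5000
Q3 (75th %ile) = 79.5000
IQR = 79.5000 - 42.5000 = 37.0000

IQR = 37.0000


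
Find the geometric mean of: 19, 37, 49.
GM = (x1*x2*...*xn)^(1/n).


Product = 19 × 37 × 49 = 34447
GM = 34447^(1/3) = 32.5375

GM = 32.5375


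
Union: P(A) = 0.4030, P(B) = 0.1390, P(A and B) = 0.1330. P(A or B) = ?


P(A∪B) = 0.4030 + 0.1390 - 0.1330
= 0.5420 - 0.1330
= 0.4090

P(A∪B) = 0.4090


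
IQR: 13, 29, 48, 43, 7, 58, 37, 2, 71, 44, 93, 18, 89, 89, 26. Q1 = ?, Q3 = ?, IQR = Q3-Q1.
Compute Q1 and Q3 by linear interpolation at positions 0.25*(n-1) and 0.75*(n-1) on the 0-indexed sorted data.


Sorted: 2, 7, 13, 18, 26, 29, 37, 43, 44, 48, 58, 71, 89, 89, 93
Q1 (25th %ile) = 22.0000
Q3 (75th %ile) = 64.5000
IQR = 64.5000 - 22.0000 = 42.5000

IQR = 42.5000


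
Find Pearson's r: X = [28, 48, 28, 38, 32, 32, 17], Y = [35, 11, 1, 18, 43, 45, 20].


Mean X = 31.8571, Mean Y = 24.7143
SD X = 8.854838, SD Y = 15.443115
Cov = -19.326531
r = -19.326531/(8.854838*15.443115) = -0.1413

r = -0.1413


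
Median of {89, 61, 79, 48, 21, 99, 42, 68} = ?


Sorted: 21, 42, 48, 61, 68, 79, 89, 99
n = 8 (even)
Middle values: 61 and 68
Median = (61+68)/2 = 64.5000

Median = 64.5000


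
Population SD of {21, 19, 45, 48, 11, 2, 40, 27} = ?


Mean = 26.6250
Variance = 239.2344
SD = sqrt(239.2344) = 15.4672

SD = 15.4672


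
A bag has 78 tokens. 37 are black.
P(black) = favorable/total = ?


P = 37/78 = 0.4744

P = 0.4744


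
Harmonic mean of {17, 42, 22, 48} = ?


Sum of reciprocals = 1/17 + 1/42 + 1/22 + 1/48 = 0.148921
HM = 4/0.148921 = 26.8599

HM = 26.8599


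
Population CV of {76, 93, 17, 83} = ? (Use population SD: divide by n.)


Mean = 67.2500
SD = 29.6342
CV = (29.6342/67.2500)*100 = 44.0658%

CV = 44.0658%


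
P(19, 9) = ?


P(19,9) = 19!/10!
= 121645100408832000/3628800
= 33522128640

P(19,9) = 33522128640


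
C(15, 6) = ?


C(15,6) = 15!/(6! × 9!)
= 1307674368000/(720 × 362880)
= 5005

C(15,6) = 5005


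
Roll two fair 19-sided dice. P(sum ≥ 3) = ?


Total outcomes = 19×19 = 361
Favorable (sum ≥ 3): 360
P = 360/361 = 0.9972

P = 0.9972


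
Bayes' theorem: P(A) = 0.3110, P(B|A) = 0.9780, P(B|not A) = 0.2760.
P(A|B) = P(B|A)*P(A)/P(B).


P(B) = P(B|A)*P(A) + P(B|A')*P(A')
= 0.9780*0.3110 + 0.2760*0.6890
= 0.304158 + 0.190164 = 0.494322
P(A|B) = 0.304158/0.494322 = 0.6153

P(A|B) = 0.6153


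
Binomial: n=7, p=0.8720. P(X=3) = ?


C(7,3) = 35
p^3 = 0.663055
(1-p)^4 = 0.000268
P = 35 * 0.663055 * 0.000268 = 0.0062

P(X=3) = 0.0062


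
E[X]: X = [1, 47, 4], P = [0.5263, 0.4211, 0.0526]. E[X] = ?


E[X] = 1*0.5263 + 47*0.4211 + 4*0.0526
= 0.5263 + 19.7917 + 0.2104
= 20.5284

E[X] = 20.5284


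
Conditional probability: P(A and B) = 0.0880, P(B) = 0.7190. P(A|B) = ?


P(A|B) = 0.0880/0.7190 = 0.1224

P(A|B) = 0.1224


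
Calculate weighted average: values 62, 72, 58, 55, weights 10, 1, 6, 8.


Numerator = 62*10 + 72*1 + 58*6 + 55*8 = 1480
Denominator = 10 + 1 + 6 + 8 = 25
WM = 1480/25 = 59.2000

WM = 59.2000


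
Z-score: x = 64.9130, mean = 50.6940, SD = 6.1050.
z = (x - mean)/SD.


z = (64.9130 - 50.6940)/6.1050
= 14.2190/6.1050
= 2.3291

z = 2.3291


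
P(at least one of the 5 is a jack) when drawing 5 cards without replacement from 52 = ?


P(at least one) = 1 - P(none)
P(none) = (48/52) × (47/51) × (46/50) × (45/49) × (44/48) = 0.658842
P(at least one) = 1 - 0.658842 = 0.3412

P = 0.3412


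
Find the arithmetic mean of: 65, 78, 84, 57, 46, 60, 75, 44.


Sum = 65 + 78 + 84 + 57 + 46 + 60 + 75 + 44 = 509
n = 8
Mean = 509/8 = 63.6250

Mean = 63.6250


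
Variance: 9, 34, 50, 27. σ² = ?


Mean = 30.0000
Squared deviations: 441.0000, 16.0000, 400.0000, 9.0000
Sum = 866.0000
Variance = 866.0000/4 = 216.5000

Variance = 216.5000


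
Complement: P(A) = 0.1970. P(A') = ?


P(not A) = 1 - 0.1970 = 0.8030

P(not A) = 0.8030


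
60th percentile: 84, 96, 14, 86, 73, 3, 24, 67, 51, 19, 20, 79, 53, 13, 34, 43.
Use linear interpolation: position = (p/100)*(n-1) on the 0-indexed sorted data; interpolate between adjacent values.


Sorted: 3, 13, 14, 19, 20, 24, 34, 43, 51, 53, 67, 73, 79, 84, 86, 96
n = 16
Index = 60/100 * 15 = 9.0000
Lower = data[9] = 53, Upper = data[10] = 67
P60 = 53 + 0*(14) = 53.0000

P60 = 53.0000


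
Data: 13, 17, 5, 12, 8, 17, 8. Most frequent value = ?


Frequencies: 5:1, 8:2, 12:1, 13:1, 17:2
Max frequency = 2
Mode = 8, 17

Mode = 8, 17


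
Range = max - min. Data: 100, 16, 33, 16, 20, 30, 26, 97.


Max = 100, Min = 16
Range = 100 - 16 = 84

Range = 84


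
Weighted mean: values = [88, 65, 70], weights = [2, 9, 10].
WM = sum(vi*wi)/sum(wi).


Numerator = 88*2 + 65*9 + 70*10 = 1461
Denominator = 2 + 9 + 10 = 21
WM = 1461/21 = 69.5714

WM = 69.5714


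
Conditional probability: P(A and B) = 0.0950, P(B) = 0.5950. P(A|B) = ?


P(A|B) = 0.0950/0.5950 = 0.1597

P(A|B) = 0.1597


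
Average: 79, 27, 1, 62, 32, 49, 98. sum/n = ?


Sum = 79 + 27 + 1 + 62 + 32 + 49 + 98 = 348
n = 7
Mean = 348/7 = 49.7143

Mean = 49.7143


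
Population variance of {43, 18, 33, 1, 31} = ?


Mean = 25.2000
Squared deviations: 316.8400, 51.8400, 60.8400, 585.6400, 33.6400
Sum = 1048.8000
Variance = 1048.8000/5 = 209.7600

Variance = 209.7600


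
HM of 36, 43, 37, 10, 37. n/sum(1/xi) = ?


Sum of reciprocals = 1/36 + 1/43 + 1/37 + 1/10 + 1/37 = 0.205088
HM = 5/0.205088 = 24.3798

HM = 24.3798


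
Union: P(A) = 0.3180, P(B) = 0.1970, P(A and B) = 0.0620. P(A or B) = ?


P(A∪B) = 0.3180 + 0.1970 - 0.0620
= 0.5150 - 0.0620
= 0.4530

P(A∪B) = 0.4530


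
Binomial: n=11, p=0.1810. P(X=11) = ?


C(11,11) = 1
p^11 = 6.830686e-09
(1-p)^0 = 1.000000
P = 1 * 6.830686e-09 * 1.000000 = 6.8307e-09

P(X=11) = 6.8307e-09


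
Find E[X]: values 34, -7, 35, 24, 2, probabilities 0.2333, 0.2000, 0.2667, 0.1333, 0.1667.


E[X] = 34*0.2333 - 7*0.2000 + 35*0.2667 + 24*0.1333 + 2*0.1667
= 7.9322 - 1.4000 + 9.3345 + 3.1992 + 0.3334
= 19.3993

E[X] = 19.3993


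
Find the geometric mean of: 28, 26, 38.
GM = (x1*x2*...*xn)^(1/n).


Product = 28 × 26 × 38 = 27664
GM = 27664^(1/3) = 30.2439

GM = 30.2439


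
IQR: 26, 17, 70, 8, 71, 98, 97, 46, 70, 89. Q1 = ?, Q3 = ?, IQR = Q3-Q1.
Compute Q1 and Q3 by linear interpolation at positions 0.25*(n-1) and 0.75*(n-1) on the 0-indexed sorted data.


Sorted: 8, 17, 26, 46, 70, 70, 71, 89, 97, 98
Q1 (25th %ile) = 31.0000
Q3 (75th %ile) = 84.5000
IQR = 84.5000 - 31.0000 = 53.5000

IQR = 53.5000


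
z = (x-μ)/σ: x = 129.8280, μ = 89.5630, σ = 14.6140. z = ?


z = (129.8280 - 89.5630)/14.6140
= 40.2650/14.6140
= 2.7552

z = 2.7552


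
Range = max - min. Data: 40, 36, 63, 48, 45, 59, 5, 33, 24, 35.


Max = 63, Min = 5
Range = 63 - 5 = 58

Range = 58


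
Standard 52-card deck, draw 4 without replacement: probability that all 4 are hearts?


P(all hearts) = (13/52) × (12/51) × (11/50) × (10/49)
= 0.0026

P = 0.0026


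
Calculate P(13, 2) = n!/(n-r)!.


P(13,2) = 13!/11!
= 6227020800/39916800
= 156

P(13,2) = 156


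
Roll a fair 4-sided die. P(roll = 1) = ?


Favorable outcomes (roll = 1): 1
Total outcomes = 4
P = 1/4 = 0.2500

P = 0.2500


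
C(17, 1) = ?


C(17,1) = 17!/(1! × 16!)
= 355687428096000/(1 × 20922789888000)
= 17

C(17,1) = 17


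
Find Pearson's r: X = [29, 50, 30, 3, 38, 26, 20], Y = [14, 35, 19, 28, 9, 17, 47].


Mean X = 28.0000, Mean Y = 24.1429
SD X = 13.533028, SD Y = 12.333793
Cov = -28.285714
r = -28.285714/(13.533028*12.333793) = -0.1695

r = -0.1695


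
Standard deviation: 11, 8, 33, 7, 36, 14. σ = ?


Mean = 18.1667
Variance = 139.1389
SD = sqrt(139.1389) = 11.7957

SD = 11.7957


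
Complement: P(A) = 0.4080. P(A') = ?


P(not A) = 1 - 0.4080 = 0.5920

P(not A) = 0.5920


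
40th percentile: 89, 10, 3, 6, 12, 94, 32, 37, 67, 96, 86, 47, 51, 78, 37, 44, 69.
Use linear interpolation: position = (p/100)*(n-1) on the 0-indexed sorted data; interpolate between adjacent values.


Sorted: 3, 6, 10, 12, 32, 37, 37, 44, 47, 51, 67, 69, 78, 86, 89, 94, 96
n = 17
Index = 40/100 * 16 = 6.4000
Lower = data[6] = 37, Upper = data[7] = 44
P40 = 37 + 0.4000*(7) = 39.8000

P40 = 39.8000


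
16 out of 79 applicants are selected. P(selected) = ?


P = 16/79 = 0.2025

P = 0.2025


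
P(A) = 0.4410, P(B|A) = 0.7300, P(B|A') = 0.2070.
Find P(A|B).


P(B) = P(B|A)*P(A) + P(B|A')*P(A')
= 0.7300*0.4410 + 0.2070*0.5590
= 0.321930 + 0.115713 = 0.437643
P(A|B) = 0.321930/0.437643 = 0.7356

P(A|B) = 0.7356


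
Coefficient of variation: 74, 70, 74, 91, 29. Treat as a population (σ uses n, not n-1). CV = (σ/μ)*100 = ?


Mean = 67.6000
SD = 20.6165
CV = (20.6165/67.6000)*100 = 30.4978%

CV = 30.4978%


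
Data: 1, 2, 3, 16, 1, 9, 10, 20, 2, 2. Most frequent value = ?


Frequencies: 1:2, 2:3, 3:1, 9:1, 10:1, 16:1, 20:1
Max frequency = 3
Mode = 2

Mode = 2


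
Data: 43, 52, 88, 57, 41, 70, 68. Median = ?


Sorted: 41, 43, 52, 57, 68, 70, 88
n = 7 (odd)
Middle value = 57

Median = 57


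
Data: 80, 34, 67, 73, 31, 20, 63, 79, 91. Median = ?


Sorted: 20, 31, 34, 63, 67, 73, 79, 80, 91
n = 9 (odd)
Middle value = 67

Median = 67


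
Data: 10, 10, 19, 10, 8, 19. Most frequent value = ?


Frequencies: 8:1, 10:3, 19:2
Max frequency = 3
Mode = 10

Mode = 10


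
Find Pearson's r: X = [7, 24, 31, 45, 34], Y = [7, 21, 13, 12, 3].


Mean X = 28.2000, Mean Y = 11.2000
SD X = 12.576168, SD Y = 6.079474
Cov = 3.760000
r = 3.760000/(12.576168*6.079474) = 0.0492

r = 0.0492


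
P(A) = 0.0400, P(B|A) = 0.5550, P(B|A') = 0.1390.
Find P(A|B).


P(B) = P(B|A)*P(A) + P(B|A')*P(A')
= 0.5550*0.0400 + 0.1390*0.9600
= 0.022200 + 0.133440 = 0.155640
P(A|B) = 0.022200/0.155640 = 0.1426

P(A|B) = 0.1426


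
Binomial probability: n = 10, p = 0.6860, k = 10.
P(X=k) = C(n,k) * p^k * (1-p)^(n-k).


C(10,10) = 1
p^10 = 0.023080
(1-p)^0 = 1.000000
P = 1 * 0.023080 * 1.000000 = 0.0231

P(X=10) = 0.0231


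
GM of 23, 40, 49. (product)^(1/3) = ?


Product = 23 × 40 × 49 = 45080
GM = 45080^(1/3) = 35.5900

GM = 35.5900


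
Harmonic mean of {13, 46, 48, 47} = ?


Sum of reciprocals = 1/13 + 1/46 + 1/48 + 1/47 = 0.140772
HM = 4/0.140772 = 28.4147

HM = 28.4147


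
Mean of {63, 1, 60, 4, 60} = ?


Sum = 63 + 1 + 60 + 4 + 60 = 188
n = 5
Mean = 188/5 = 37.6000

Mean = 37.6000


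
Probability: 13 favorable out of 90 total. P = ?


P = 13/90 = 0.1444

P = 0.1444


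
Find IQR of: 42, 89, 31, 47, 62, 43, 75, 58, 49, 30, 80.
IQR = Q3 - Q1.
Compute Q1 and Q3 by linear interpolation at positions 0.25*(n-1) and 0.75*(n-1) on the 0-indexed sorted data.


Sorted: 30, 31, 42, 43, 47, 49, 58, 62, 75, 80, 89
Q1 (25th %ile) = 42.5000
Q3 (75th %ile) = 68.5000
IQR = 68.5000 - 42.5000 = 26.0000

IQR = 26.0000


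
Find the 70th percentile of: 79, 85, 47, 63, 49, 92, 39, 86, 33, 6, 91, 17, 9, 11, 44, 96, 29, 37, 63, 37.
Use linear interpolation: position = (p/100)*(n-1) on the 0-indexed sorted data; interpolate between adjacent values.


Sorted: 6, 9, 11, 17, 29, 33, 37, 37, 39, 44, 47, 49, 63, 63, 79, 85, 86, 91, 92, 96
n = 20
Index = 70/100 * 19 = 13.3000
Lower = data[13] = 63, Upper = data[14] = 79
P70 = 63 + 0.3000*(16) = 67.8000

P70 = 67.8000


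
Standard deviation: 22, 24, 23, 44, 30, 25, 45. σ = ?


Mean = 30.4286
Variance = 84.8163
SD = sqrt(84.8163) = 9.2096

SD = 9.2096


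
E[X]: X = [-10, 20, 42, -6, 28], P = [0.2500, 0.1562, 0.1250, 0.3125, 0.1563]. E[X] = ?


E[X] = -10*0.2500 + 20*0.1562 + 42*0.1250 - 6*0.3125 + 28*0.1563
= -2.5000 + 3.1240 + 5.2500 - 1.8750 + 4.3764
= 8.3754

E[X] = 8.3754


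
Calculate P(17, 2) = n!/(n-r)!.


P(17,2) = 17!/15!
= 355687428096000/1307674368000
= 272

P(17,2) = 272


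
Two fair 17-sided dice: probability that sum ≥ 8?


Total outcomes = 17×17 = 289
Favorable (sum ≥ 8): 268
P = 268/289 = 0.9273

P = 0.9273


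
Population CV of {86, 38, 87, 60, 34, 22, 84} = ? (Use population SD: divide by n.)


Mean = 58.7143
SD = 25.5607
CV = (25.5607/58.7143)*100 = 43.5340%

CV = 43.5340%


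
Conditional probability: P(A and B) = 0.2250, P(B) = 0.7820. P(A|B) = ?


P(A|B) = 0.2250/0.7820 = 0.2877

P(A|B) = 0.2877


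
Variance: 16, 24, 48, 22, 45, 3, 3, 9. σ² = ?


Mean = 21.2500
Squared deviations: 27.5625, 7.5625, 715.5625, 0.5625, 564.0625, 333.0625, 333.0625, 150.0625
Sum = 2131.5000
Variance = 2131.5000/8 = 266.4375

Variance = 266.4375


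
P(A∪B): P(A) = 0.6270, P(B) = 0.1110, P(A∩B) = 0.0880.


P(A∪B) = 0.6270 + 0.1110 - 0.0880
= 0.7380 - 0.0880
= 0.6500

P(A∪B) = 0.6500


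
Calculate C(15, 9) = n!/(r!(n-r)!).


C(15,9) = 15!/(9! × 6!)
= 1307674368000/(362880 × 720)
= 5005

C(15,9) = 5005


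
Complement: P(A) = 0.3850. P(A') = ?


P(not A) = 1 - 0.3850 = 0.6150

P(not A) = 0.6150


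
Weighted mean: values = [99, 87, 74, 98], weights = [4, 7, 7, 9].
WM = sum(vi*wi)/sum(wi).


Numerator = 99*4 + 87*7 + 74*7 + 98*9 = 2405
Denominator = 4 + 7 + 7 + 9 = 27
WM = 2405/27 = 89.0741

WM = 89.0741


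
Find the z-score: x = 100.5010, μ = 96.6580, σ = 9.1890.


z = (100.5010 - 96.6580)/9.1890
= 3.8430/9.1890
= 0.4182

z = 0.4182


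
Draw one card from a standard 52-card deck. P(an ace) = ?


4 aces in 52 cards
P = 4/52 = 0.0769

P = 0.0769


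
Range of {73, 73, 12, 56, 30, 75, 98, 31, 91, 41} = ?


Max = 98, Min = 12
Range = 98 - 12 = 86

Range = 86


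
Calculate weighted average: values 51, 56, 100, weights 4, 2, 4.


Numerator = 51*4 + 56*2 + 100*4 = 716
Denominator = 4 + 2 + 4 = 10
WM = 716/10 = 71.6000

WM = 71.6000


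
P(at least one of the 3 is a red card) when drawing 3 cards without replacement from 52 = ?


P(at least one) = 1 - P(none)
P(none) = (26/52) × (25/51) × (24/50) = 0.117647
P(at least one) = 1 - 0.117647 = 0.8824

P = 0.8824


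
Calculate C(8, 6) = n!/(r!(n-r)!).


C(8,6) = 8!/(6! × 2!)
= 40320/(720 × 2)
= 28

C(8,6) = 28


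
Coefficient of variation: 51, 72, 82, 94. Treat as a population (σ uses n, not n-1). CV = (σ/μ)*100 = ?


Mean = 74.7500
SD = 15.7698
CV = (15.7698/74.7500)*100 = 21.0968%

CV = 21.0968%


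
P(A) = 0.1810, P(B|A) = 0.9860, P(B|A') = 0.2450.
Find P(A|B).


P(B) = P(B|A)*P(A) + P(B|A')*P(A')
= 0.9860*0.1810 + 0.2450*0.8190
= 0.178466 + 0.200655 = 0.379121
P(A|B) = 0.178466/0.379121 = 0.4707

P(A|B) = 0.4707


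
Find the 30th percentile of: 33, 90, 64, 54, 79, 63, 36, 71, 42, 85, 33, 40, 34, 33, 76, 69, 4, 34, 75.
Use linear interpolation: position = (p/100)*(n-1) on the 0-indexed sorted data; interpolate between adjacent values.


Sorted: 4, 33, 33, 33, 34, 34, 36, 40, 42, 54, 63, 64, 69, 71, 75, 76, 79, 85, 90
n = 19
Index = 30/100 * 18 = 5.4000
Lower = data[5] = 34, Upper = data[6] = 36
P30 = 34 + 0.4000*(2) = 34.8000

P30 = 34.8000


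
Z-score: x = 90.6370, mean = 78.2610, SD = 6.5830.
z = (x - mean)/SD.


z = (90.6370 - 78.2610)/6.5830
= 12.3760/6.5830
= 1.8800

z = 1.8800


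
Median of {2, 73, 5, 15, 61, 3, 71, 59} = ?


Sorted: 2, 3, 5, 15, 59, 61, 71, 73
n = 8 (even)
Middle values: 15 and 59
Median = (15+59)/2 = 37.0000

Median = 37.0000


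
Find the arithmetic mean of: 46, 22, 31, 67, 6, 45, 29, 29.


Sum = 46 + 22 + 31 + 67 + 6 + 45 + 29 + 29 = 275
n = 8
Mean = 275/8 = 34.3750

Mean = 34.3750


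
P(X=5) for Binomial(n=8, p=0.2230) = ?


C(8,5) = 56
p^5 = 0.000551
(1-p)^3 = 0.469097
P = 56 * 0.000551 * 0.469097 = 0.0145

P(X=5) = 0.0145


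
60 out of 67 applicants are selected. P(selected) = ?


P = 60/67 = 0.8955

P = 0.8955


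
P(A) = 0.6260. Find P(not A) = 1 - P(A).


P(not A) = 1 - 0.6260 = 0.3740

P(not A) = 0.3740


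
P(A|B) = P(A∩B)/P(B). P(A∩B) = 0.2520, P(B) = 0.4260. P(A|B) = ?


P(A|B) = 0.2520/0.4260 = 0.5915

P(A|B) = 0.5915


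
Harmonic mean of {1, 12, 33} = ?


Sum of reciprocals = 1/1 + 1/12 + 1/33 = 1.113636
HM = 3/1.113636 = 2.6939

HM = 2.6939


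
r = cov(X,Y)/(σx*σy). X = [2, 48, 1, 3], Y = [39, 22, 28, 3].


Mean X = 13.5000, Mean Y = 23.0000
SD X = 19.931131, SD Y = 13.057565
Cov = -17.750000
r = -17.750000/(19.931131*13.057565) = -0.0682

r = -0.0682


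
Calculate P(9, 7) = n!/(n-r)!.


P(9,7) = 9!/2!
= 362880/2
= 181440

P(9,7) = 181440


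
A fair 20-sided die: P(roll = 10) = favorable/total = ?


Favorable outcomes (roll = 10): 1
Total outcomes = 20
P = 1/20 = 0.0500

P = 0.0500


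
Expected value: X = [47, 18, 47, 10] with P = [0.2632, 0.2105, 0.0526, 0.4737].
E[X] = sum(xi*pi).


E[X] = 47*0.2632 + 18*0.2105 + 47*0.0526 + 10*0.4737
= 12.3704 + 3.7890 + 2.4722 + 4.7370
= 23.3686

E[X] = 23.3686


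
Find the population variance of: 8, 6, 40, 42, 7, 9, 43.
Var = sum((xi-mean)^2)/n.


Mean = 22.1429
Squared deviations: 200.0204, 260.5918, 318.8776, 394.3061, 229.3061, 172.7347, 435.0204
Sum = 2010.8571
Variance = 2010.8571/7 = 287.2653

Variance = 287.2653


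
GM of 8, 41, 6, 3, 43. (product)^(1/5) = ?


Product = 8 × 41 × 6 × 3 × 43 = 253872
GM = 253872^(1/5) = 12.0482

GM = 12.0482


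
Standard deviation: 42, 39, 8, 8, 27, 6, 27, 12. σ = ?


Mean = 21.1250
Variance = 185.1094
SD = sqrt(185.1094) = 13.6055

SD = 13.6055


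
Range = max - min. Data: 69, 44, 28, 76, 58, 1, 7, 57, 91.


Max = 91, Min = 1
Range = 91 - 1 = 90

Range = 90


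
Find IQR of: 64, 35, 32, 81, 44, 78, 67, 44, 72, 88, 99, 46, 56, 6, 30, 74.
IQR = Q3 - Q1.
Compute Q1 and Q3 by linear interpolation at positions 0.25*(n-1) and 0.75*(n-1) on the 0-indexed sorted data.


Sorted: 6, 30, 32, 35, 44, 44, 46, 56, 64, 67, 72, 74, 78, 81, 88, 99
Q1 (25th %ile) = 41.7500
Q3 (75th %ile) = 75.0000
IQR = 75.0000 - 41.7500 = 33.2500

IQR = 33.2500


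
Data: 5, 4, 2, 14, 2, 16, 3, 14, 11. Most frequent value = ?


Frequencies: 2:2, 3:1, 4:1, 5:1, 11:1, 14:2, 16:1
Max frequency = 2
Mode = 2, 14

Mode = 2, 14


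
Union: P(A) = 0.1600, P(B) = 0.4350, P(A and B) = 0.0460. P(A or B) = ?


P(A∪B) = 0.1600 + 0.4350 - 0.0460
= 0.5950 - 0.0460
= 0.5490

P(A∪B) = 0.5490


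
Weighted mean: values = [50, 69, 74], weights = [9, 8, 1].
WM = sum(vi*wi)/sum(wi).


Numerator = 50*9 + 69*8 + 74*1 = 1076
Denominator = 9 + 8 + 1 = 18
WM = 1076/18 = 59.7778

WM = 59.7778


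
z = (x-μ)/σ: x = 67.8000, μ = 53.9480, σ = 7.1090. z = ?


z = (67.8000 - 53.9480)/7.1090
= 13.8520/7.1090
= 1.9485

z = 1.9485


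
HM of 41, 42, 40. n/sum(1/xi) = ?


Sum of reciprocals = 1/41 + 1/42 + 1/40 = 0.073200
HM = 3/0.073200 = 40.9837

HM = 40.9837


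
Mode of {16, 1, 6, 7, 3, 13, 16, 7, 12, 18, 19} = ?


Frequencies: 1:1, 3:1, 6:1, 7:2, 12:1, 13:1, 16:2, 18:1, 19:1
Max frequency = 2
Mode = 7, 16

Mode = 7, 16


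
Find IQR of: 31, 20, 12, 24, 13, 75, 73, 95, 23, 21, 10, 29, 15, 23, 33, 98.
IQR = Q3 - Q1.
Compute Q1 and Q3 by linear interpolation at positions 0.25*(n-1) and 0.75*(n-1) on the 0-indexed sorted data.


Sorted: 10, 12, 13, 15, 20, 21, 23, 23, 24, 29, 31, 33, 73, 75, 95, 98
Q1 (25th %ile) = 18.7500
Q3 (75th %ile) = 43.0000
IQR = 43.0000 - 18.7500 = 24.2500

IQR = 24.2500


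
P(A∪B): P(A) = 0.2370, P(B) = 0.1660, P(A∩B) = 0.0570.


P(A∪B) = 0.2370 + 0.1660 - 0.0570
= 0.4030 - 0.0570
= 0.3460

P(A∪B) = 0.3460


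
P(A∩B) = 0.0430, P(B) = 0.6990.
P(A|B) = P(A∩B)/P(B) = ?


P(A|B) = 0.0430/0.6990 = 0.0615

P(A|B) = 0.0615


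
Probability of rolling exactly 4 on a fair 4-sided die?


Favorable outcomes (roll = 4): 1
Total outcomes = 4
P = 1/4 = 0.2500

P = 0.2500


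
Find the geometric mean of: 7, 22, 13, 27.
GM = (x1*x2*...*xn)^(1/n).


Product = 7 × 22 × 13 × 27 = 54054
GM = 54054^(1/4) = 15.2478

GM = 15.2478


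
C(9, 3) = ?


C(9,3) = 9!/(3! × 6!)
= 362880/(6 × 720)
= 84

C(9,3) = 84


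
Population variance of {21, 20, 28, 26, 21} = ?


Mean = 23.2000
Squared deviations: 4.8400, 10.2400, 23.0400, 7.8400, 4.8400
Sum = 50.8000
Variance = 50.8000/5 = 10.1600

Variance = 10.1600


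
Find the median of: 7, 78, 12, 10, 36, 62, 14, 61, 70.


Sorted: 7, 10, 12, 14, 36, 61, 62, 70, 78
n = 9 (odd)
Middle value = 36

Median = 36


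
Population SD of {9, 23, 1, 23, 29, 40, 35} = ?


Mean = 22.8571
Variance = 164.1224
SD = sqrt(164.1224) = 12.8110

SD = 12.8110


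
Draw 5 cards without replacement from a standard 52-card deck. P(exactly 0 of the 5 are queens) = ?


Hypergeometric: P(X=0) = C(4,0)·C(48,5) / C(52,5)
= 1 × 1712304 / 2598960
= 1712304/2598960 = 0.6588

P = 0.6588


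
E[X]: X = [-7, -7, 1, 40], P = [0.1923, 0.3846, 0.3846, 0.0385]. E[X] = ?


E[X] = -7*0.1923 - 7*0.3846 + 1*0.3846 + 40*0.0385
= -1.3461 - 2.6922 + 0.3846 + 1.5400
= -2.1137

E[X] = -2.1137


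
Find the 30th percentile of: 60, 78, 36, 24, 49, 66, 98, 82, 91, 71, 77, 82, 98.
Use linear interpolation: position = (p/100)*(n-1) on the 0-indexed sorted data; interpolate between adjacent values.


Sorted: 24, 36, 49, 60, 66, 71, 77, 78, 82, 82, 91, 98, 98
n = 13
Index = 30/100 * 12 = 3.6000
Lower = data[3] = 60, Upper = data[4] = 66
P30 = 60 + 0.6000*(6) = 63.6000

P30 = 63.6000


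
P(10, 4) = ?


P(10,4) = 10!/6!
= 3628800/720
= 5040

P(10,4) = 5040


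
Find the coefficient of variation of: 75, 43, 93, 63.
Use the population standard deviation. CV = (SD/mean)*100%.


Mean = 68.5000
SD = 18.1865
CV = (18.1865/68.5000)*100 = 26.5497%

CV = 26.5497%


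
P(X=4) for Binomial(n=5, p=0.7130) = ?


C(5,4) = 5
p^4 = 0.258439
(1-p)^1 = 0.287000
P = 5 * 0.258439 * 0.287000 = 0.3709

P(X=4) = 0.3709


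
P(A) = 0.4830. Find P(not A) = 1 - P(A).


P(not A) = 1 - 0.4830 = 0.5170

P(not A) = 0.5170


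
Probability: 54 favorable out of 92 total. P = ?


P = 54/92 = 0.5870

P = 0.5870


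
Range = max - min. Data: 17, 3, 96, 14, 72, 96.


Max = 96, Min = 3
Range = 96 - 3 = 93

Range = 93


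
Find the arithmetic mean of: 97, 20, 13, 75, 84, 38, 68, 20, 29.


Sum = 97 + 20 + 13 + 75 + 84 + 38 + 68 + 20 + 29 = 444
n = 9
Mean = 444/9 = 49.3333

Mean = 49.3333


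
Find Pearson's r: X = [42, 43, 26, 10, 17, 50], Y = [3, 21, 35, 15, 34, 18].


Mean X = 31.3333, Mean Y = 21.0000
SD X = 14.647715, SD Y = 11.060440
Cov = -63.500000
r = -63.500000/(14.647715*11.060440) = -0.3920

r = -0.3920


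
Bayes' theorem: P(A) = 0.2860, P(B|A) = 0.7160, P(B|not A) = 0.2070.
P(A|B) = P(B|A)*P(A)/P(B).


P(B) = P(B|A)*P(A) + P(B|A')*P(A')
= 0.7160*0.2860 + 0.2070*0.7140
= 0.204776 + 0.147798 = 0.352574
P(A|B) = 0.204776/0.352574 = 0.5808

P(A|B) = 0.5808


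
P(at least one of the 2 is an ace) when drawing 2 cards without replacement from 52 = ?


P(at least one) = 1 - P(none)
P(none) = (48/52) × (47/51) = 0.850679
P(at least one) = 1 - 0.850679 = 0.1493

P = 0.1493


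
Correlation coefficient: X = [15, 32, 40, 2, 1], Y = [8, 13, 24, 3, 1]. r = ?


Mean X = 18.0000, Mean Y = 9.8000
SD X = 15.709870, SD Y = 8.231646
Cov = 124.200000
r = 124.200000/(15.709870*8.231646) = 0.9604

r = 0.9604


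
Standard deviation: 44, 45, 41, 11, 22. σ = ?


Mean = 32.6000
Variance = 186.6400
SD = sqrt(186.6400) = 13.6616

SD = 13.6616


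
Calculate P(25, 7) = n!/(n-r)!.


P(25,7) = 25!/18!
= 15511210043330985984000000/6402373705728000
= 2422728000

P(25,7) = 2422728000


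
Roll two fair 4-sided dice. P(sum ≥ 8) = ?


Total outcomes = 4×4 = 16
Favorable (sum ≥ 8): 1
P = 1/16 = 0.0625

P = 0.0625


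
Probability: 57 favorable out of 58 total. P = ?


P = 57/58 = 0.9828

P = 0.9828


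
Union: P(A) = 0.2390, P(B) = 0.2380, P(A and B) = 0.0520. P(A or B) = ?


P(A∪B) = 0.2390 + 0.2380 - 0.0520
= 0.4770 - 0.0520
= 0.4250

P(A∪B) = 0.4250


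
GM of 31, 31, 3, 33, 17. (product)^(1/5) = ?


Product = 31 × 31 × 3 × 33 × 17 = 1617363
GM = 1617363^(1/5) = 17.4486

GM = 17.4486


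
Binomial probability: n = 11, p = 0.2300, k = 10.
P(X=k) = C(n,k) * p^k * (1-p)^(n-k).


C(11,10) = 11
p^10 = 4.142651e-07
(1-p)^1 = 0.770000
P = 11 * 4.142651e-07 * 0.770000 = 3.5088e-06

P(X=10) = 3.5088e-06


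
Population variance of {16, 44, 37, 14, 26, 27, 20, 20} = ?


Mean = 25.5000
Squared deviations: 90.2500, 342.2500, 132.2500, 132.2500, 0.2500, 2.2500, 30.2500, 30.2500
Sum = 760.0000
Variance = 760.0000/8 = 95.0000

Variance = 95.0000


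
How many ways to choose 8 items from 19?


C(19,8) = 19!/(8! × 11!)
= 121645100408832000/(40320 × 39916800)
= 75582

C(19,8) = 75582


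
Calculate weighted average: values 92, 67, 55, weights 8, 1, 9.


Numerator = 92*8 + 67*1 + 55*9 = 1298
Denominator = 8 + 1 + 9 = 18
WM = 1298/18 = 72.1111

WM = 72.1111


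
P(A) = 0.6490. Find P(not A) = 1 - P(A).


P(not A) = 1 - 0.6490 = 0.3510

P(not A) = 0.3510


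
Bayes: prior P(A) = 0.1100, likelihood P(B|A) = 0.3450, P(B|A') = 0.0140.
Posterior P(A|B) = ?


P(B) = P(B|A)*P(A) + P(B|A')*P(A')
= 0.3450*0.1100 + 0.0140*0.8900
= 0.037950 + 0.012460 = 0.050410
P(A|B) = 0.037950/0.050410 = 0.7528

P(A|B) = 0.7528


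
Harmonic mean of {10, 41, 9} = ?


Sum of reciprocals = 1/10 + 1/41 + 1/9 = 0.235501
HM = 3/0.235501 = 12.7388

HM = 12.7388


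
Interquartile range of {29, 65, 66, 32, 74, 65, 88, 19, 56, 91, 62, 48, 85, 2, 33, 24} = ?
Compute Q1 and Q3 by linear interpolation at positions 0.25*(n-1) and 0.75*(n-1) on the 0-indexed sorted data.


Sorted: 2, 19, 24, 29, 32, 33, 48, 56, 62, 65, 65, 66, 74, 85, 88, 91
Q1 (25th %ile) = 31.2500
Q3 (75th %ile) = 68.0000
IQR = 68.0000 - 31.2500 = 36.7500

IQR = 36.7500


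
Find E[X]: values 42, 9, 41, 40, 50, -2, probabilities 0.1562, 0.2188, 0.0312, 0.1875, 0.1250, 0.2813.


E[X] = 42*0.1562 + 9*0.2188 + 41*0.0312 + 40*0.1875 + 50*0.1250 - 2*0.2813
= 6.5604 + 1.9692 + 1.2792 + 7.5000 + 6.2500 - 0.5626
= 22.9962

E[X] = 22.9962


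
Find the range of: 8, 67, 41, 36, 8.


Max = 67, Min = 8
Range = 67 - 8 = 59

Range = 59


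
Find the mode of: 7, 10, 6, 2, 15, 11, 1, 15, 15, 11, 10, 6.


Frequencies: 1:1, 2:1, 6:2, 7:1, 10:2, 11:2, 15:3
Max frequency = 3
Mode = 15

Mode = 15


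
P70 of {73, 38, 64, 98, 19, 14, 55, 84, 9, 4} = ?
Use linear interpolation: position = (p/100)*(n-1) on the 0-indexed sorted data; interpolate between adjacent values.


Sorted: 4, 9, 14, 19, 38, 55, 64, 73, 84, 98
n = 10
Index = 70/100 * 9 = 6.3000
Lower = data[6] = 64, Upper = data[7] = 73
P70 = 64 + 0.3000*(9) = 66.7000

P70 = 66.7000


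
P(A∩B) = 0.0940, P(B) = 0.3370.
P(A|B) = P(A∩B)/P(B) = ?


P(A|B) = 0.0940/0.3370 = 0.2789

P(A|B) = 0.2789


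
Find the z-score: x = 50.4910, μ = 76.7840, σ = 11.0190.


z = (50.4910 - 76.7840)/11.0190
= -26.2930/11.0190
= -2.3862

z = -2.3862


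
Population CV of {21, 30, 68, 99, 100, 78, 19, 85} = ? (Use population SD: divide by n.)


Mean = 62.5000
SD = 31.9883
CV = (31.9883/62.5000)*100 = 51.1812%

CV = 51.1812%


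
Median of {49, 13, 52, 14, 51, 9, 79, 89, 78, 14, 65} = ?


Sorted: 9, 13, 14, 14, 49, 51, 52, 65, 78, 79, 89
n = 11 (odd)
Middle value = 51

Median = 51


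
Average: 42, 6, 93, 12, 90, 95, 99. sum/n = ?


Sum = 42 + 6 + 93 + 12 + 90 + 95 + 99 = 437
n = 7
Mean = 437/7 = 62.4286

Mean = 62.4286


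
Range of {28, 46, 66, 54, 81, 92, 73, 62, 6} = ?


Max = 92, Min = 6
Range = 92 - 6 = 86

Range = 86


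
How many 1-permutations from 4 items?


P(4,1) = 4!/3!
= 24/6
= 4

P(4,1) = 4


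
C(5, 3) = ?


C(5,3) = 5!/(3! × 2!)
= 120/(6 × 2)
= 10

C(5,3) = 10


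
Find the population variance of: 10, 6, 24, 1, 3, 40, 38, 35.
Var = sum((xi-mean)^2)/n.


Mean = 19.6250
Squared deviations: 92.6406, 185.6406, 19.1406, 346.8906, 276.3906, 415.1406, 337.6406, 236.3906
Sum = 1909.8750
Variance = 1909.8750/8 = 238.7344

Variance = 238.7344


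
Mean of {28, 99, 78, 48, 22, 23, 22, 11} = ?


Sum = 28 + 99 + 78 + 48 + 22 + 23 + 22 + 11 = 331
n = 8
Mean = 331/8 = 41.3750

Mean = 41.3750


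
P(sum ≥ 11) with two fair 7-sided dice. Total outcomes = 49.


Total outcomes = 7×7 = 49
Favorable (sum ≥ 11): 10
P = 10/49 = 0.2041

P = 0.2041


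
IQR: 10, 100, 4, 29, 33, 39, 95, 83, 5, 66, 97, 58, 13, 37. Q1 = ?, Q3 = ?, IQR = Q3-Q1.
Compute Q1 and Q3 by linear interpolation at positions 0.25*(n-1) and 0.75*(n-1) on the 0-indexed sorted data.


Sorted: 4, 5, 10, 13, 29, 33, 37, 39, 58, 66, 83, 95, 97, 100
Q1 (25th %ile) = 17.0000
Q3 (75th %ile) = 78.7500
IQR = 78.7500 - 17.0000 = 61.7500

IQR = 61.7500


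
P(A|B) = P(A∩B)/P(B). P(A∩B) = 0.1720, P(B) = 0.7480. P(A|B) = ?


P(A|B) = 0.1720/0.7480 = 0.2299

P(A|B) = 0.2299


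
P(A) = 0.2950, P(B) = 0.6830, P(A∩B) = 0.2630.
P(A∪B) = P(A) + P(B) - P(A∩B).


P(A∪B) = 0.2950 + 0.6830 - 0.2630
= 0.9780 - 0.2630
= 0.7150

P(A∪B) = 0.7150


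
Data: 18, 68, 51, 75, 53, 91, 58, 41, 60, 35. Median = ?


Sorted: 18, 35, 41, 51, 53, 58, 60, 68, 75, 91
n = 10 (even)
Middle values: 53 and 58
Median = (53+58)/2 = 55.5000

Median = 55.5000


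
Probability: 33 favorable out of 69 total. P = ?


P = 33/69 = 0.4783

P = 0.4783


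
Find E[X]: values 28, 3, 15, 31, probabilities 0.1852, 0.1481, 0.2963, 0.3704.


E[X] = 28*0.1852 + 3*0.1481 + 15*0.2963 + 31*0.3704
= 5.1856 + 0.4443 + 4.4445 + 11.4824
= 21.5568

E[X] = 21.5568


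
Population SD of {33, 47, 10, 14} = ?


Mean = 26.0000
Variance = 222.5000
SD = sqrt(222.5000) = 14.9164

SD = 14.9164


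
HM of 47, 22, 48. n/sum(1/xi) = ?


Sum of reciprocals = 1/47 + 1/22 + 1/48 = 0.087564
HM = 3/0.087564 = 34.2605

HM = 34.2605


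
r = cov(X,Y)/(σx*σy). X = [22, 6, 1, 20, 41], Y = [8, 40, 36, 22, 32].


Mean X = 18.0000, Mean Y = 27.6000
SD X = 14.014278, SD Y = 11.482160
Cov = -56.000000
r = -56.000000/(14.014278*11.482160) = -0.3480

r = -0.3480


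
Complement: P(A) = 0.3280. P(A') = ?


P(not A) = 1 - 0.3280 = 0.6720

P(not A) = 0.6720


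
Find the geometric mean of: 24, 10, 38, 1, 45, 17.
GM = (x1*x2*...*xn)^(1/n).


Product = 24 × 10 × 38 × 1 × 45 × 17 = 6976800
GM = 6976800^(1/6) = 13.8232

GM = 13.8232


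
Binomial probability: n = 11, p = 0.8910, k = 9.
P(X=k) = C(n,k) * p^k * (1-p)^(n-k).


C(11,9) = 55
p^9 = 0.353915
(1-p)^2 = 0.011881
P = 55 * 0.353915 * 0.011881 = 0.2313

P(X=9) = 0.2313


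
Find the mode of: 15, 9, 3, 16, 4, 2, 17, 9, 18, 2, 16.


Frequencies: 2:2, 3:1, 4:1, 9:2, 15:1, 16:2, 17:1, 18:1
Max frequency = 2
Mode = 2, 9, 16

Mode = 2, 9, 16


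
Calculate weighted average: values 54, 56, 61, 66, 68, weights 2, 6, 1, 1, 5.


Numerator = 54*2 + 56*6 + 61*1 + 66*1 + 68*5 = 911
Denominator = 2 + 6 + 1 + 1 + 5 = 15
WM = 911/15 = 60.7333

WM = 60.7333


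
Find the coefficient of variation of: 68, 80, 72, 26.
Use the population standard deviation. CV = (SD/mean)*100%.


Mean = 61.5000
SD = 20.9464
CV = (20.9464/61.5000)*100 = 34.0591%

CV = 34.0591%


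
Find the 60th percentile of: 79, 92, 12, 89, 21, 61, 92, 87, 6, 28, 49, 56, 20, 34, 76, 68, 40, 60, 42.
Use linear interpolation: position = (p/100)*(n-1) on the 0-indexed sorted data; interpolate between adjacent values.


Sorted: 6, 12, 20, 21, 28, 34, 40, 42, 49, 56, 60, 61, 68, 76, 79, 87, 89, 92, 92
n = 19
Index = 60/100 * 18 = 10.8000
Lower = data[10] = 60, Upper = data[11] = 61
P60 = 60 + 0.8000*(1) = 60.8000

P60 = 60.8000


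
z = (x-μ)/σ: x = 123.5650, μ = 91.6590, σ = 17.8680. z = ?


z = (123.5650 - 91.6590)/17.8680
= 31.9060/17.8680
= 1.7857

z = 1.7857


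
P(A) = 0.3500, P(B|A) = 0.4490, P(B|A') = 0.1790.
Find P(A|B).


P(B) = P(B|A)*P(A) + P(B|A')*P(A')
= 0.4490*0.3500 + 0.1790*0.6500
= 0.157150 + 0.116350 = 0.273500
P(A|B) = 0.157150/0.273500 = 0.5746

P(A|B) = 0.5746


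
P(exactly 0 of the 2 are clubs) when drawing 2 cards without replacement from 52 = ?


Hypergeometric: P(X=0) = C(13,0)·C(39,2) / C(52,2)
= 1 × 741 / 1326
= 741/1326 = 0.5588

P = 0.5588


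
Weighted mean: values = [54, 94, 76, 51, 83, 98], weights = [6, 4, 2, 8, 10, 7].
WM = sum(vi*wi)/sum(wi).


Numerator = 54*6 + 94*4 + 76*2 + 51*8 + 83*10 + 98*7 = 2776
Denominator = 6 + 4 + 2 + 8 + 10 + 7 = 37
WM = 2776/37 = 75.0270

WM = 75.0270


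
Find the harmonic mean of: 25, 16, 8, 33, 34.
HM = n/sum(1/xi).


Sum of reciprocals = 1/25 + 1/16 + 1/8 + 1/33 + 1/34 = 0.287215
HM = 5/0.287215 = 17.4086

HM = 17.4086


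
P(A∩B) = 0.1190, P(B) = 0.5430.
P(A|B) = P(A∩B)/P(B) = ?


P(A|B) = 0.1190/0.5430 = 0.2192

P(A|B) = 0.2192


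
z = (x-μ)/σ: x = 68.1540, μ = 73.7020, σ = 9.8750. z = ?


z = (68.1540 - 73.7020)/9.8750
= -5.5480/9.8750
= -0.5618

z = -0.5618


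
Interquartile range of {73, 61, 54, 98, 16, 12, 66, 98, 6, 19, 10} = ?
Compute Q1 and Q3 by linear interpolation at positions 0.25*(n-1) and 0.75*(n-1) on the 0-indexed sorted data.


Sorted: 6, 10, 12, 16, 19, 54, 61, 66, 73, 98, 98
Q1 (25th %ile) = 14.0000
Q3 (75th %ile) = 69.5000
IQR = 69.5000 - 14.0000 = 55.5000

IQR = 55.5000


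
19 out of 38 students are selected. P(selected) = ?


P = 19/38 = 0.5000

P = 0.5000


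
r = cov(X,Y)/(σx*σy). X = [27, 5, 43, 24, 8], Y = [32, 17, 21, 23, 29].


Mean X = 21.4000, Mean Y = 24.4000
SD X = 13.807244, SD Y = 5.425864
Cov = 5.040000
r = 5.040000/(13.807244*5.425864) = 0.0673

r = 0.0673


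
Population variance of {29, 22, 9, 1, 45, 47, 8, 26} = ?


Mean = 23.3750
Squared deviations: 31.6406, 1.8906, 206.6406, 500.6406, 467.6406, 558.1406, 236.3906, 6.8906
Sum = 2009.8750
Variance = 2009.8750/8 = 251.2344

Variance = 251.2344


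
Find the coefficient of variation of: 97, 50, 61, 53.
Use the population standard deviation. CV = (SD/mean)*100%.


Mean = 65.2500
SD = 18.7667
CV = (18.7667/65.2500)*100 = 28.7612%

CV = 28.7612%


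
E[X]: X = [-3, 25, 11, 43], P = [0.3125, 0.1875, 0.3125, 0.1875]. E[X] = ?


E[X] = -3*0.3125 + 25*0.1875 + 11*0.3125 + 43*0.1875
= -0.9375 + 4.6875 + 3.4375 + 8.0625
= 15.2500

E[X] = 15.2500


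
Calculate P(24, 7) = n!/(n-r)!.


P(24,7) = 24!/17!
= 620448401733239439360000/355687428096000
= 1744364160

P(24,7) = 1744364160


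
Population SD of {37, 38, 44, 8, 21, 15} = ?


Mean = 27.1667
Variance = 175.1389
SD = sqrt(175.1389) = 13.2340

SD = 13.2340


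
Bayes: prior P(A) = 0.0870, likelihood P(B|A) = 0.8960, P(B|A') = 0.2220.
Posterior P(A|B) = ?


P(B) = P(B|A)*P(A) + P(B|A')*P(A')
= 0.8960*0.0870 + 0.2220*0.9130
= 0.077952 + 0.202686 = 0.280638
P(A|B) = 0.077952/0.280638 = 0.2778

P(A|B) = 0.2778


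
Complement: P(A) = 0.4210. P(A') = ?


P(not A) = 1 - 0.4210 = 0.5790

P(not A) = 0.5790


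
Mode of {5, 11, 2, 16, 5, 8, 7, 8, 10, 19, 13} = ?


Frequencies: 2:1, 5:2, 7:1, 8:2, 10:1, 11:1, 13:1, 16:1, 19:1
Max frequency = 2
Mode = 5, 8

Mode = 5, 8


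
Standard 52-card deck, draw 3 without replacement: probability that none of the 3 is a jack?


P(no jacks) = (48/52) × (47/51) × (46/50)
= 0.7826

P = 0.7826


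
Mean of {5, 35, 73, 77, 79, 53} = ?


Sum = 5 + 35 + 73 + 77 + 79 + 53 = 322
n = 6
Mean = 322/6 = 53.6667

Mean = 53.6667


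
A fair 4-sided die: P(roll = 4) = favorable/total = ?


Favorable outcomes (roll = 4): 1
Total outcomes = 4
P = 1/4 = 0.2500

P = 0.2500


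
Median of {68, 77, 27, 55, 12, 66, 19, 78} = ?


Sorted: 12, 19, 27, 55, 66, 68, 77, 78
n = 8 (even)
Middle values: 55 and 66
Median = (55+66)/2 = 60.5000

Median = 60.5000


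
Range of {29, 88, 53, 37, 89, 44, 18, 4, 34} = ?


Max = 89, Min = 4
Range = 89 - 4 = 85

Range = 85


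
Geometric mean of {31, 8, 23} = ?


Product = 31 × 8 × 23 = 5704
GM = 5704^(1/3) = 17.8673

GM = 17.8673


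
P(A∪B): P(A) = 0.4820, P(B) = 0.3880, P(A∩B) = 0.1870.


P(A∪B) = 0.4820 + 0.3880 - 0.1870
= 0.8700 - 0.1870
= 0.6830

P(A∪B) = 0.6830


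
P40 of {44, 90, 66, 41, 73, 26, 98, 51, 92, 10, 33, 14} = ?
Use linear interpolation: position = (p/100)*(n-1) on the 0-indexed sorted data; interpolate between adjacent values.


Sorted: 10, 14, 26, 33, 41, 44, 51, 66, 73, 90, 92, 98
n = 12
Index = 40/100 * 11 = 4.4000
Lower = data[4] = 41, Upper = data[5] = 44
P40 = 41 + 0.4000*(3) = 42.2000

P40 = 42.2000


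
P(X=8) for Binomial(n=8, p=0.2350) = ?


C(8,8) = 1
p^8 = 9.301284e-06
(1-p)^0 = 1.000000
P = 1 * 9.301284e-06 * 1.000000 = 9.3013e-06

P(X=8) = 9.3013e-06


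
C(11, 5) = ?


C(11,5) = 11!/(5! × 6!)
= 39916800/(120 × 720)
= 462

C(11,5) = 462


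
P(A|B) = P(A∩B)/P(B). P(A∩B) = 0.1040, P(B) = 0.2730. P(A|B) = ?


P(A|B) = 0.1040/0.2730 = 0.3810

P(A|B) = 0.3810


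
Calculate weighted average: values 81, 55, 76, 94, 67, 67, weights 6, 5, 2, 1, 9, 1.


Numerator = 81*6 + 55*5 + 76*2 + 94*1 + 67*9 + 67*1 = 1677
Denominator = 6 + 5 + 2 + 1 + 9 + 1 = 24
WM = 1677/24 = 69.8750

WM = 69.8750


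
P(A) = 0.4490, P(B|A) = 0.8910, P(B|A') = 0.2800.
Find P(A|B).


P(B) = P(B|A)*P(A) + P(B|A')*P(A')
= 0.8910*0.4490 + 0.2800*0.5510
= 0.400059 + 0.154280 = 0.554339
P(A|B) = 0.400059/0.554339 = 0.7217

P(A|B) = 0.7217


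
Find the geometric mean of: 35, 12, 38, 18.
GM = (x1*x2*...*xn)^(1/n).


Product = 35 × 12 × 38 × 18 = 287280
GM = 287280^(1/4) = 23.1514

GM = 23.1514


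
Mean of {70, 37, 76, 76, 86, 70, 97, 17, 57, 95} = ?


Sum = 70 + 37 + 76 + 76 + 86 + 70 + 97 + 17 + 57 + 95 = 681
n = 10
Mean = 681/10 = 68.1000

Mean = 68.1000


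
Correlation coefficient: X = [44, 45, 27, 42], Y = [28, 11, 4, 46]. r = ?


Mean X = 39.5000, Mean Y = 22.2500
SD X = 7.297260, SD Y = 16.253846
Cov = 62.875000
r = 62.875000/(7.297260*16.253846) = 0.5301

r = 0.5301


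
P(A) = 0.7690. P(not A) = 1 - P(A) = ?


P(not A) = 1 - 0.7690 = 0.2310

P(not A) = 0.2310


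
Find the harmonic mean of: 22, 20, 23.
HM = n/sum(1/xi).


Sum of reciprocals = 1/22 + 1/20 + 1/23 = 0.138933
HM = 3/0.138933 = 21.5932

HM = 21.5932


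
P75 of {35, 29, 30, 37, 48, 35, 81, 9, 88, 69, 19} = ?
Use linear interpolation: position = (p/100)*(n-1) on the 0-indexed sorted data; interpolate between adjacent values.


Sorted: 9, 19, 29, 30, 35, 35, 37, 48, 69, 81, 88
n = 11
Index = 75/100 * 10 = 7.5000
Lower = data[7] = 48, Upper = data[8] = 69
P75 = 48 + 0.5000*(21) = 58.5000

P75 = 58.5000


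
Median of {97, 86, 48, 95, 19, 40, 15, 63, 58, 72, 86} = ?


Sorted: 15, 19, 40, 48, 58, 63, 72, 86, 86, 95, 97
n = 11 (odd)
Middle value = 63

Median = 63


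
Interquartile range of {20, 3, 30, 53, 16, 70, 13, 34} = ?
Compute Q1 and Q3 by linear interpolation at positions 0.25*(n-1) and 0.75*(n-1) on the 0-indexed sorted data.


Sorted: 3, 13, 16, 20, 30, 34, 53, 70
Q1 (25th %ile) = 15.2500
Q3 (75th %ile) = 38.7500
IQR = 38.7500 - 15.2500 = 23.5000

IQR = 23.5000
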